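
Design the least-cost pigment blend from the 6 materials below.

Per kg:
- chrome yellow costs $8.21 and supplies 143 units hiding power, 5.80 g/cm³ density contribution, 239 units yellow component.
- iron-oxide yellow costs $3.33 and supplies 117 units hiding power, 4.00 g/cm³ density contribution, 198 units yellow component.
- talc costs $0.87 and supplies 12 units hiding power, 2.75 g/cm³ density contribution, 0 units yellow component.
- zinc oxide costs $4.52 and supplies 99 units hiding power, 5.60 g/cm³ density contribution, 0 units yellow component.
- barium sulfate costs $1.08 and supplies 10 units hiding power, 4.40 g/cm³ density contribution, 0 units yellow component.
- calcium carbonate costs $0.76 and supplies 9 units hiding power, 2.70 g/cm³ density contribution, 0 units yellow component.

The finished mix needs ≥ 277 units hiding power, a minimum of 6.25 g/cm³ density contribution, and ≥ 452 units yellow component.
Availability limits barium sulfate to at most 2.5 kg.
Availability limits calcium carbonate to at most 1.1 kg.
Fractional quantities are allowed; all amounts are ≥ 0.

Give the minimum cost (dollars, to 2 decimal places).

Let x1 = kg of chrome yellow, x2 = kg of iron-oxide yellow, x3 = kg of talc, x4 = kg of zinc oxide, x5 = kg of barium sulfate, x6 = kg of calcium carbonate.
min 8.21x1 + 3.33x2 + 0.87x3 + 4.52x4 + 1.08x5 + 0.76x6 with:
  143x1 + 117x2 + 12x3 + 99x4 + 10x5 + 9x6 ≥ 277   (hiding power)
  5.8x1 + 4x2 + 2.75x3 + 5.6x4 + 4.4x5 + 2.7x6 ≥ 6.25   (density contribution)
  239x1 + 198x2 ≥ 452   (yellow component)
  x5 ≤ 2.5
  x6 ≤ 1.1
  x1, x2, x3, x4, x5, x6 ≥ 0.
The cheapest feasible vertex uses only iron-oxide yellow; chrome yellow, talc, zinc oxide, barium sulfate, calcium carbonate are not used. Binding constraint: hiding power.
Solving gives x2 = 2.3675.
Cost = 3.33·2.3675 = 7.8838.

$7.88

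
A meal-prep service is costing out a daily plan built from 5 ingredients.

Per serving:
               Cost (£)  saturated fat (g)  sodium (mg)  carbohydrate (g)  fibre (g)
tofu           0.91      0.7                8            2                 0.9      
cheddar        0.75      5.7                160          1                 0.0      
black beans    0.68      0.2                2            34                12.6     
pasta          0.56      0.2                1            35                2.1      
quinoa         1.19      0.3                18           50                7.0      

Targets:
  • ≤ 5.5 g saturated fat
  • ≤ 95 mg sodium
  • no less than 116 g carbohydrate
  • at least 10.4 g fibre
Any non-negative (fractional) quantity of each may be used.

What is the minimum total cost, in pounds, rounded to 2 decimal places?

£1.90

Let x1 = servings of tofu, x2 = servings of cheddar, x3 = servings of black beans, x4 = servings of pasta, x5 = servings of quinoa.
Minimize 0.91x1 + 0.75x2 + 0.68x3 + 0.56x4 + 1.19x5 with:
  0.7x1 + 5.7x2 + 0.2x3 + 0.2x4 + 0.3x5 ≤ 5.5   (saturated fat)
  8x1 + 160x2 + 2x3 + 1x4 + 18x5 ≤ 95   (sodium)
  2x1 + 1x2 + 34x3 + 35x4 + 50x5 ≥ 116   (carbohydrate)
  0.9x1 + 12.6x3 + 2.1x4 + 7x5 ≥ 10.4   (fibre)
  x1, x2, x3, x4, x5 ≥ 0.
The optimal basis is {black beans, pasta}; tofu, cheddar, quinoa drop out. There the carbohydrate and fibre constraints are tight.
So black beans = 0.3258 servings, pasta = 2.998 servings.
Total cost: 0.68·0.3258 + 0.56·2.998 = 1.9004.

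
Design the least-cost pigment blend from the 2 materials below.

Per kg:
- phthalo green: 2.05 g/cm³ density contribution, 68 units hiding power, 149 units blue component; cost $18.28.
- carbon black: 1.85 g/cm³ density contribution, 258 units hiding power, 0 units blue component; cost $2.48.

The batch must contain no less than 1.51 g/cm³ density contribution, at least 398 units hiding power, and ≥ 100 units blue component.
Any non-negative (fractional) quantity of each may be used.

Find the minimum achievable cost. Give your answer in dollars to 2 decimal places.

Set it up as a linear program. Let x1 = kg of phthalo green, x2 = kg of carbon black.
Minimize 18.28x1 + 2.48x2 subject to:
  2.05x1 + 1.85x2 ≥ 1.51   (density contribution)
  68x1 + 258x2 ≥ 398   (hiding power)
  149x1 ≥ 100   (blue component)
  x1, x2 ≥ 0.
Both inputs are positive at the optimum. Binding constraints: hiding power and blue component.
That vertex is x1 = 0.6711, x2 = 1.366.
Hence cost = 18.28·0.6711 + 2.48·1.366 = $15.6554.

$15.66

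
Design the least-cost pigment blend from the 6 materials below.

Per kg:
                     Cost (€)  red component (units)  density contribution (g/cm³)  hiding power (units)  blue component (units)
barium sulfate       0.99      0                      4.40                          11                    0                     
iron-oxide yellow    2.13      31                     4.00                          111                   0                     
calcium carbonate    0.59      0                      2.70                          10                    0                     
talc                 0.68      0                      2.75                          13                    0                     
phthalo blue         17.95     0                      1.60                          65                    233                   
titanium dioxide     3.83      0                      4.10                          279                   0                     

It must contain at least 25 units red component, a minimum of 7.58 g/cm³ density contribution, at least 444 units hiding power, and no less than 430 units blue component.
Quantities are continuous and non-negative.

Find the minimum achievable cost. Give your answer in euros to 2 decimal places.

This is a linear program. Let x1 = kg of barium sulfate, x2 = kg of iron-oxide yellow, x3 = kg of calcium carbonate, x4 = kg of talc, x5 = kg of phthalo blue, x6 = kg of titanium dioxide.
Minimise 0.99x1 + 2.13x2 + 0.59x3 + 0.68x4 + 17.95x5 + 3.83x6 s.t.:
  31x2 ≥ 25   (red component)
  4.4x1 + 4x2 + 2.7x3 + 2.75x4 + 1.6x5 + 4.1x6 ≥ 7.58   (density contribution)
  11x1 + 111x2 + 10x3 + 13x4 + 65x5 + 279x6 ≥ 444   (hiding power)
  233x5 ≥ 430   (blue component)
  x1, x2, x3, x4, x5, x6 ≥ 0.
The cheapest feasible vertex uses only iron-oxide yellow, phthalo blue, titanium dioxide; barium sulfate, calcium carbonate, talc are not used. There the red component, hiding power, blue component constraints are tight.
Optimal quantities: iron-oxide yellow = 0.8065 kg, phthalo blue = 1.845 kg, titanium dioxide = 0.8406 kg.
Hence cost = 2.13·0.8065 + 17.95·1.845 + 3.83·0.8406 = €38.0551.

€38.06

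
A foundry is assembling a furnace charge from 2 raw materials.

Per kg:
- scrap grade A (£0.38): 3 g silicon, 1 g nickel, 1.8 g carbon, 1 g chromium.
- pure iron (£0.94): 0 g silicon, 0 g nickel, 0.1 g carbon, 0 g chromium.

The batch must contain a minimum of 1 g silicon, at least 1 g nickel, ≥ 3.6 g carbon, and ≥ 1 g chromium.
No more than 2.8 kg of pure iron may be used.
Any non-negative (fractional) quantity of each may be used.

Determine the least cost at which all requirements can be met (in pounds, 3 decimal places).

£0.760

Set it up as a linear program. Let x1 = kg of scrap grade A, x2 = kg of pure iron.
Minimize 0.38x1 + 0.94x2 s.t.:
  3x1 ≥ 1   (silicon)
  1x1 ≥ 1   (nickel)
  1.8x1 + 0.1x2 ≥ 3.6   (carbon)
  1x1 ≥ 1   (chromium)
  x2 ≤ 2.8
  x1, x2 ≥ 0.
The minimum-cost mix takes nothing from pure iron — only scrap grade A. Binding constraint: carbon.
So scrap grade A = 2 kg.
Hence cost = 0.38·2 = £0.76000.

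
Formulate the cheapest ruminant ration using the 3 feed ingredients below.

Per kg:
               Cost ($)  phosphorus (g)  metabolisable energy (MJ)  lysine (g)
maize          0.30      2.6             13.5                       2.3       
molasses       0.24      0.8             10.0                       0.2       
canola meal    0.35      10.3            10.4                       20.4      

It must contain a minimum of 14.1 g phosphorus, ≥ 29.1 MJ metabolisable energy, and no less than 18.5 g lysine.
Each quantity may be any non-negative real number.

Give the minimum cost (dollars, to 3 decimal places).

$0.768

This is a linear program. Let x1 = kg of maize, x2 = kg of molasses, x3 = kg of canola meal.
Minimize 0.3x1 + 0.24x2 + 0.35x3 subject to:
  2.6x1 + 0.8x2 + 10.3x3 ≥ 14.1   (phosphorus)
  13.5x1 + 10x2 + 10.4x3 ≥ 29.1   (metabolisable energy)
  2.3x1 + 0.2x2 + 20.4x3 ≥ 18.5   (lysine)
  x1, x2, x3 ≥ 0.
At the optimum only maize, canola meal are positive (molasses = 0). Binding constraints: phosphorus and metabolisable energy.
Optimal quantities: maize = 1.3668 kg, canola meal = 1.0239 kg.
Objective = 0.3·1.3668 + 0.35·1.0239 = 0.76841.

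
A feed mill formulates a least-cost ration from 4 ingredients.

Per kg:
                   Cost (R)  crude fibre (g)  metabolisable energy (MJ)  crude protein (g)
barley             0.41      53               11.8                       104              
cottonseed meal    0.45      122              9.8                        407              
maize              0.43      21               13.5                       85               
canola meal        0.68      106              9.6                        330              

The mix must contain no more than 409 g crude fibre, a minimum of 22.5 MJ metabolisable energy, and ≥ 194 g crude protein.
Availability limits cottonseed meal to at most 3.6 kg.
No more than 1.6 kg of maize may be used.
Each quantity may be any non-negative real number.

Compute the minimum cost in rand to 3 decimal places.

R0.738

Let x1 = kg of barley, x2 = kg of cottonseed meal, x3 = kg of maize, x4 = kg of canola meal.
min 0.41x1 + 0.45x2 + 0.43x3 + 0.68x4 s.t.:
  53x1 + 122x2 + 21x3 + 106x4 ≤ 409   (crude fibre)
  11.8x1 + 9.8x2 + 13.5x3 + 9.6x4 ≥ 22.5   (metabolisable energy)
  104x1 + 407x2 + 85x3 + 330x4 ≥ 194   (crude protein)
  x2 ≤ 3.6
  x3 ≤ 1.6
  x1, x2, x3, x4 ≥ 0.
The minimum-cost mix takes nothing from barley, canola meal — only cottonseed meal, maize. The metabolisable energy and crude protein requirements are met with equality.
Optimal quantities: cottonseed meal = 0.1516 kg, maize = 1.557 kg.
Objective = 0.45·0.1516 + 0.43·1.557 = 0.73773.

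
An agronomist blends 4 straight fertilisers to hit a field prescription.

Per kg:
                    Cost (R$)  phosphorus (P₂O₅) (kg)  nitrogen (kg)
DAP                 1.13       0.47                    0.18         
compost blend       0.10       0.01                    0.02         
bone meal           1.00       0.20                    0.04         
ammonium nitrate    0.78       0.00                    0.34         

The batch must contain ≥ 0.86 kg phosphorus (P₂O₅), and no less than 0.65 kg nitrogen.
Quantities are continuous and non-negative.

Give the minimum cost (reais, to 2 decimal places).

R$2.80

Let x1 = kg of DAP, x2 = kg of compost blend, x3 = kg of bone meal, x4 = kg of ammonium nitrate.
Minimize 1.13x1 + 0.1x2 + 1x3 + 0.78x4 subject to:
  0.47x1 + 0.01x2 + 0.2x3 ≥ 0.86   (phosphorus (P₂O₅))
  0.18x1 + 0.02x2 + 0.04x3 + 0.34x4 ≥ 0.65   (nitrogen)
  x1, x2, x3, x4 ≥ 0.
At the optimum only DAP, ammonium nitrate are positive (compost blend, bone meal = 0). Binding constraints: phosphorus (P₂O₅) and nitrogen.
That vertex is x1 = 1.83, x4 = 0.9431.
Objective = 1.13·1.83 + 0.78·0.9431 = 2.8035.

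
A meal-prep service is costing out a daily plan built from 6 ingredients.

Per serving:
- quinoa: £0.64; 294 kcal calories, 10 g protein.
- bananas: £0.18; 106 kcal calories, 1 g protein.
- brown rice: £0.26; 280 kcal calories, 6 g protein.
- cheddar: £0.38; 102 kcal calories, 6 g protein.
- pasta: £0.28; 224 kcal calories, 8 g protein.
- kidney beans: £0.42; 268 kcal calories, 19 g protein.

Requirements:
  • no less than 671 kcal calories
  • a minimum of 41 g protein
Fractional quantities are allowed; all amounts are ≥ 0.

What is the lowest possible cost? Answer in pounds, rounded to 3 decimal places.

£0.967

Let x1 = servings of quinoa, x2 = servings of bananas, x3 = servings of brown rice, x4 = servings of cheddar, x5 = servings of pasta, x6 = servings of kidney beans.
Minimise 0.64x1 + 0.18x2 + 0.26x3 + 0.38x4 + 0.28x5 + 0.42x6 s.t.:
  294x1 + 106x2 + 280x3 + 102x4 + 224x5 + 268x6 ≥ 671   (calories)
  10x1 + 1x2 + 6x3 + 6x4 + 8x5 + 19x6 ≥ 41   (protein)
  x1, x2, x3, x4, x5, x6 ≥ 0.
The optimal basis is {brown rice, kidney beans}; quinoa, bananas, cheddar, pasta drop out. There the calories and protein constraints are tight.
Solving gives x3 = 0.4744, x6 = 2.008.
Cost = 0.26·0.4744 + 0.42·2.008 = 0.96670.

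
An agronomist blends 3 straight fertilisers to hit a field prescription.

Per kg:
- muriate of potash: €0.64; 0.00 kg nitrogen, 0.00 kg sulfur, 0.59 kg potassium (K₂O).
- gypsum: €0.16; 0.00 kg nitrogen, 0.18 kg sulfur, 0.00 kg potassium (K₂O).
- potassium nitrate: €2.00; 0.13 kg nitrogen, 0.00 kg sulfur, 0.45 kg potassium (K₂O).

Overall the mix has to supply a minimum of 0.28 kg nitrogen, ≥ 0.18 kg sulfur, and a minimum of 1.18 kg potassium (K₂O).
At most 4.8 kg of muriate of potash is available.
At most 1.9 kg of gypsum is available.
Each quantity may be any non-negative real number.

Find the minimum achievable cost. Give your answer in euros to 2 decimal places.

€4.70

Set it up as a linear program. Let x1 = kg of muriate of potash, x2 = kg of gypsum, x3 = kg of potassium nitrate.
Minimise 0.64x1 + 0.16x2 + 2x3 subject to:
  0.13x3 ≥ 0.28   (nitrogen)
  0.18x2 ≥ 0.18   (sulfur)
  0.59x1 + 0.45x3 ≥ 1.18   (potassium (K₂O))
  x1 ≤ 4.8
  x2 ≤ 1.9
  x1, x2, x3 ≥ 0.
All 3 inputs are positive at the optimum. Binding constraints: nitrogen, sulfur, potassium (K₂O).
So muriate of potash = 0.3572 kg, gypsum = 1 kg, potassium nitrate = 2.154 kg.
Cost = 0.64·0.3572 + 0.16·1 + 2·2.154 = 4.6966.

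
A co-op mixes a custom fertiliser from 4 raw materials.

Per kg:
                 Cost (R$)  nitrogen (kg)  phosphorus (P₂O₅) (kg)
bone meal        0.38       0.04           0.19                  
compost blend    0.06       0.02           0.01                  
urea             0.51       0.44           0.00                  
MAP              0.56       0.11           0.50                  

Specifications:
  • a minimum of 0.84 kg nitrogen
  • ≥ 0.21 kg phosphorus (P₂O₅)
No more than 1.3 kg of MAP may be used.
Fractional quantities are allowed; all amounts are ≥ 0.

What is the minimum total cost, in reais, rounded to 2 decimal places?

Let x1 = kg of bone meal, x2 = kg of compost blend, x3 = kg of urea, x4 = kg of MAP.
Minimise 0.38x1 + 0.06x2 + 0.51x3 + 0.56x4 with:
  0.04x1 + 0.02x2 + 0.44x3 + 0.11x4 ≥ 0.84   (nitrogen)
  0.19x1 + 0.01x2 + 0.5x4 ≥ 0.21   (phosphorus (P₂O₅))
  x4 ≤ 1.3
  x1, x2, x3, x4 ≥ 0.
At the optimum only urea, MAP are positive (bone meal, compost blend = 0). There the nitrogen and phosphorus (P₂O₅) constraints are tight.
That vertex is x3 = 1.804, x4 = 0.42.
Cost = 0.51·1.804 + 0.56·0.42 = 1.1552.

R$1.16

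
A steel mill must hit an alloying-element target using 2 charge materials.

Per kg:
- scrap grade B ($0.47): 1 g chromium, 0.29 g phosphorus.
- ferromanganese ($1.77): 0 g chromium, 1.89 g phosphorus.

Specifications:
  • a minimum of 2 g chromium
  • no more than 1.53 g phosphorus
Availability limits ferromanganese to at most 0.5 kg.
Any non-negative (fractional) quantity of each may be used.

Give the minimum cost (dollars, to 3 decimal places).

Set it up as a linear program. Let x1 = kg of scrap grade B, x2 = kg of ferromanganese.
Minimize 0.47x1 + 1.77x2 with:
  1x1 ≥ 2   (chromium)
  0.29x1 + 1.89x2 ≤ 1.53   (phosphorus)
  x2 ≤ 0.5
  x1, x2 ≥ 0.
The optimal basis is {scrap grade B}; ferromanganese drops out. Binding constraint: chromium.
Optimal quantities: scrap grade B = 2 kg.
Cost = 0.47·2 = 0.94000.

$0.940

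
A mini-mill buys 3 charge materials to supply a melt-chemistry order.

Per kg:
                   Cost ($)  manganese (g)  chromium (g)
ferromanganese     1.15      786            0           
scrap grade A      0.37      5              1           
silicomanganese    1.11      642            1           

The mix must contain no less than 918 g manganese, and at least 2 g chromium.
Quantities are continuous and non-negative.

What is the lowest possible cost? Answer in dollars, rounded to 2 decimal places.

Set it up as a linear program. Let x1 = kg of ferromanganese, x2 = kg of scrap grade A, x3 = kg of silicomanganese.
Minimise 1.15x1 + 0.37x2 + 1.11x3 subject to:
  786x1 + 5x2 + 642x3 ≥ 918   (manganese)
  1x2 + 1x3 ≥ 2   (chromium)
  x1, x2, x3 ≥ 0.
At the optimum only scrap grade A, silicomanganese are positive (ferromanganese = 0). There the manganese and chromium constraints are tight.
So scrap grade A = 0.5746 kg, silicomanganese = 1.425 kg.
Cost = 0.37·0.5746 + 1.11·1.425 = 1.7944.

$1.79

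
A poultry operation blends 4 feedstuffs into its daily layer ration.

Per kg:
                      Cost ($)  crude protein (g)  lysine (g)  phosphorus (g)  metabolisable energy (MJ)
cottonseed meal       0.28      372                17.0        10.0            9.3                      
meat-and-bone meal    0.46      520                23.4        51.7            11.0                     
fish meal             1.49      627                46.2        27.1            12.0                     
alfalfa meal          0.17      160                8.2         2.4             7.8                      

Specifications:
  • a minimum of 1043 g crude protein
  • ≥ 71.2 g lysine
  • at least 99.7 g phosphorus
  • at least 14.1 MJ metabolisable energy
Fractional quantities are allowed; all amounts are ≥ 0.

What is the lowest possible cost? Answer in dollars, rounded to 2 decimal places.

$1.29

Treat it as an LP. Let x1 = kg of cottonseed meal, x2 = kg of meat-and-bone meal, x3 = kg of fish meal, x4 = kg of alfalfa meal.
min 0.28x1 + 0.46x2 + 1.49x3 + 0.17x4 subject to:
  372x1 + 520x2 + 627x3 + 160x4 ≥ 1043   (crude protein)
  17x1 + 23.4x2 + 46.2x3 + 8.2x4 ≥ 71.2   (lysine)
  10x1 + 51.7x2 + 27.1x3 + 2.4x4 ≥ 99.7   (phosphorus)
  9.3x1 + 11x2 + 12x3 + 7.8x4 ≥ 14.1   (metabolisable energy)
  x1, x2, x3, x4 ≥ 0.
The optimal basis is {cottonseed meal, meat-and-bone meal}; fish meal, alfalfa meal drop out. There the lysine and phosphorus constraints are tight.
That vertex is x1 = 2.09, x2 = 1.524.
Objective = 0.28·2.09 + 0.46·1.524 = 1.2862.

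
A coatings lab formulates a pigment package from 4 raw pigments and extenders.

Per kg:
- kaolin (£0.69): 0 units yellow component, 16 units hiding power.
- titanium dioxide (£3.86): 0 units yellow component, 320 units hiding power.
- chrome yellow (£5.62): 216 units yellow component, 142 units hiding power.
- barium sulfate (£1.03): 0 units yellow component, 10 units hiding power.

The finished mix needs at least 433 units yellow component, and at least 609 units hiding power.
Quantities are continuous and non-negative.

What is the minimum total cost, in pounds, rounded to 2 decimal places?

Let x1 = kg of kaolin, x2 = kg of titanium dioxide, x3 = kg of chrome yellow, x4 = kg of barium sulfate.
Minimise 0.69x1 + 3.86x2 + 5.62x3 + 1.03x4 s.t.:
  216x3 ≥ 433   (yellow component)
  16x1 + 320x2 + 142x3 + 10x4 ≥ 609   (hiding power)
  x1, x2, x3, x4 ≥ 0.
The cheapest feasible vertex uses only titanium dioxide, chrome yellow; kaolin, barium sulfate are not used. The yellow component and hiding power requirements are met with equality.
That vertex is x2 = 1.014, x3 = 2.005.
Cost = 3.86·1.014 + 5.62·2.005 = 15.1821.

£15.18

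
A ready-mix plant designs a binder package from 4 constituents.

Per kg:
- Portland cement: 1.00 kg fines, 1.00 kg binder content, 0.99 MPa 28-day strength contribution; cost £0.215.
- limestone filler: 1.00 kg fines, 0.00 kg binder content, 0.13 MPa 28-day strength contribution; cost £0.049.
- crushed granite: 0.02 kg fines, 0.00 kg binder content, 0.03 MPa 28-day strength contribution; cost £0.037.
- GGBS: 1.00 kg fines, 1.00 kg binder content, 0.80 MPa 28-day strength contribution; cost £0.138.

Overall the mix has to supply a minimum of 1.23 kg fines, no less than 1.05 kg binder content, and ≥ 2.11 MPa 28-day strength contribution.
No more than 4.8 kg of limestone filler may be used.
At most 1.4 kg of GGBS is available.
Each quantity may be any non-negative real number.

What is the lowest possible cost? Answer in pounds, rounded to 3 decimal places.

Set it up as a linear program. Let x1 = kg of Portland cement, x2 = kg of limestone filler, x3 = kg of crushed granite, x4 = kg of GGBS.
Minimise 0.215x1 + 0.049x2 + 0.037x3 + 0.138x4 with:
  1x1 + 1x2 + 0.02x3 + 1x4 ≥ 1.23   (fines)
  1x1 + 1x4 ≥ 1.05   (binder content)
  0.99x1 + 0.13x2 + 0.03x3 + 0.8x4 ≥ 2.11   (28-day strength contribution)
  x2 ≤ 4.8
  x4 ≤ 1.4
  x1, x2, x3, x4 ≥ 0.
The minimum-cost mix takes nothing from limestone filler, crushed granite — only Portland cement, GGBS. The 28-day strength contribution and the GGBS cap requirements are met with equality.
So Portland cement = 1 kg, GGBS = 1.4 kg.
Objective = 0.215·1 + 0.138·1.4 = 0.40820.

£0.408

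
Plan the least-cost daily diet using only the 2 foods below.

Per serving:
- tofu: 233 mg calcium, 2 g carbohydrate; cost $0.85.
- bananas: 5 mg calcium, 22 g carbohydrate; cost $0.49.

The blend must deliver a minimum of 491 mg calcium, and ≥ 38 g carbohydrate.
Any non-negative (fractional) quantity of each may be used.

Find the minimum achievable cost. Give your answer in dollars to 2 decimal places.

Treat it as an LP. Let x1 = servings of tofu, x2 = servings of bananas.
Minimize 0.85x1 + 0.49x2 with:
  233x1 + 5x2 ≥ 491   (calcium)
  2x1 + 22x2 ≥ 38   (carbohydrate)
  x1, x2 ≥ 0.
Both inputs are positive at the optimum. There the calcium and carbohydrate constraints are tight.
That vertex is x1 = 2.074, x2 = 1.539.
Objective = 0.85·2.074 + 0.49·1.539 = 2.5170.

$2.52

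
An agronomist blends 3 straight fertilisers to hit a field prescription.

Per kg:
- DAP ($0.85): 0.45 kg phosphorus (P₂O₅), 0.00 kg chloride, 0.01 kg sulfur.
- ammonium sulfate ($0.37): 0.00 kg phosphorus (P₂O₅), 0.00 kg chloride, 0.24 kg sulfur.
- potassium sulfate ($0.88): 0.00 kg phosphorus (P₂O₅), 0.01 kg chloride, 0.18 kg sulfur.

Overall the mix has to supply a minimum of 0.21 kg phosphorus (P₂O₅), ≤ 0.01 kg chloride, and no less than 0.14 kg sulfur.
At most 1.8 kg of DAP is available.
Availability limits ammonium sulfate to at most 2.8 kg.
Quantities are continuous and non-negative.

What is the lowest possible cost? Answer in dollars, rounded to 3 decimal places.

$0.605

This is a linear program. Let x1 = kg of DAP, x2 = kg of ammonium sulfate, x3 = kg of potassium sulfate.
min 0.85x1 + 0.37x2 + 0.88x3 subject to:
  0.45x1 ≥ 0.21   (phosphorus (P₂O₅))
  0.01x3 ≤ 0.01   (chloride)
  0.01x1 + 0.24x2 + 0.18x3 ≥ 0.14   (sulfur)
  x1 ≤ 1.8
  x2 ≤ 2.8
  x1, x2, x3 ≥ 0.
The minimum-cost mix takes nothing from potassium sulfate — only DAP, ammonium sulfate. There the phosphorus (P₂O₅) and sulfur constraints are tight.
That vertex is x1 = 0.4667, x2 = 0.5639.
Hence cost = 0.85·0.4667 + 0.37·0.5639 = $0.60534.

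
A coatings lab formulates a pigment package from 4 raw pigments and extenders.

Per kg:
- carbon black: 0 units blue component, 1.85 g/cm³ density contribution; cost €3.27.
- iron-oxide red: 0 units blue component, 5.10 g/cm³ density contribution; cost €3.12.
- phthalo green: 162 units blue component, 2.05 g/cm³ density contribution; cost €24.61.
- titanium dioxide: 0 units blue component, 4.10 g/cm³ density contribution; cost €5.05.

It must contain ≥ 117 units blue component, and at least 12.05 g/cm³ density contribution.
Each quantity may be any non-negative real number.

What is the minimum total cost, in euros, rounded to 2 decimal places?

Let x1 = kg of carbon black, x2 = kg of iron-oxide red, x3 = kg of phthalo green, x4 = kg of titanium dioxide.
min 3.27x1 + 3.12x2 + 24.61x3 + 5.05x4 s.t.:
  162x3 ≥ 117   (blue component)
  1.85x1 + 5.1x2 + 2.05x3 + 4.1x4 ≥ 12.05   (density contribution)
  x1, x2, x3, x4 ≥ 0.
The optimal basis is {iron-oxide red, phthalo green}; carbon black, titanium dioxide drop out. There the blue component and density contribution constraints are tight.
Optimal quantities: iron-oxide red = 2.072 kg, phthalo green = 0.7222 kg.
Cost = 3.12·2.072 + 24.61·0.7222 = 24.2380.

€24.24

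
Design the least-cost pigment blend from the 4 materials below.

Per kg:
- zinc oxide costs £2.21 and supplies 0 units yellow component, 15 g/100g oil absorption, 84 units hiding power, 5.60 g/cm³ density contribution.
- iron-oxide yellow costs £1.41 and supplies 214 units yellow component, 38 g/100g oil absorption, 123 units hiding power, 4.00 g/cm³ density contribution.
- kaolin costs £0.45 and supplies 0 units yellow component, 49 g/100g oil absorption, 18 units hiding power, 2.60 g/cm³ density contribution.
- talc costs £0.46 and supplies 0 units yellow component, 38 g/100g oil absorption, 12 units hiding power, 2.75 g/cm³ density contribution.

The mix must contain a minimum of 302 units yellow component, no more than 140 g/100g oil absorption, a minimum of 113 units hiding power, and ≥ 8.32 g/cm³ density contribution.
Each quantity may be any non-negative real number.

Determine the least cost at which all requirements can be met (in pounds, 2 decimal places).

£2.44

This is a linear program. Let x1 = kg of zinc oxide, x2 = kg of iron-oxide yellow, x3 = kg of kaolin, x4 = kg of talc.
Minimise 2.21x1 + 1.41x2 + 0.45x3 + 0.46x4 s.t.:
  214x2 ≥ 302   (yellow component)
  15x1 + 38x2 + 49x3 + 38x4 ≤ 140   (oil absorption)
  84x1 + 123x2 + 18x3 + 12x4 ≥ 113   (hiding power)
  5.6x1 + 4x2 + 2.6x3 + 2.75x4 ≥ 8.32   (density contribution)
  x1, x2, x3, x4 ≥ 0.
At the optimum only iron-oxide yellow, talc are positive (zinc oxide, kaolin = 0). Binding constraints: yellow component and density contribution.
So iron-oxide yellow = 1.411 kg, talc = 0.9728 kg.
Cost = 1.41·1.411 + 0.46·0.9728 = 2.4370.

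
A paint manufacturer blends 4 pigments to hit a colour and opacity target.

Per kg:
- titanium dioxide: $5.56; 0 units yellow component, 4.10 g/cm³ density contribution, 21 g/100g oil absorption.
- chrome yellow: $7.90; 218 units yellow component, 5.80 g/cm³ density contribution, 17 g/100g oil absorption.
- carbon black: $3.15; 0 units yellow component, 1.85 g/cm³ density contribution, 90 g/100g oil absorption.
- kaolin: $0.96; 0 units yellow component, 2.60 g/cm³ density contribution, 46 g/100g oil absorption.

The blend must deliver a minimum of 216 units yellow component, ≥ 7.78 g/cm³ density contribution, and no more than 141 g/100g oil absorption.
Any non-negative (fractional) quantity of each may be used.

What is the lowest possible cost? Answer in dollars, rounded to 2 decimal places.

Let x1 = kg of titanium dioxide, x2 = kg of chrome yellow, x3 = kg of carbon black, x4 = kg of kaolin.
min 5.56x1 + 7.9x2 + 3.15x3 + 0.96x4 s.t.:
  218x2 ≥ 216   (yellow component)
  4.1x1 + 5.8x2 + 1.85x3 + 2.6x4 ≥ 7.78   (density contribution)
  21x1 + 17x2 + 90x3 + 46x4 ≤ 141   (oil absorption)
  x1, x2, x3, x4 ≥ 0.
The cheapest feasible vertex uses only chrome yellow, kaolin; titanium dioxide, carbon black are not used. There the yellow component and density contribution constraints are tight.
That vertex is x2 = 0.9908, x4 = 0.782.
Total cost: 7.9·0.9908 + 0.96·0.782 = 8.5780.

$8.58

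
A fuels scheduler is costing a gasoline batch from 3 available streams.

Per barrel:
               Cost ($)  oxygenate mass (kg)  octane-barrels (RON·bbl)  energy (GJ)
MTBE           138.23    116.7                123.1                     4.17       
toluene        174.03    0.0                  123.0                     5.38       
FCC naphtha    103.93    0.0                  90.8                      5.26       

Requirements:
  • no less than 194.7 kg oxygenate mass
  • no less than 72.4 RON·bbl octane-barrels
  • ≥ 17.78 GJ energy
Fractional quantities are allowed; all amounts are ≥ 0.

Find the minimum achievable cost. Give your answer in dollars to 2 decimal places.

This is a linear program. Let x1 = barrels of MTBE, x2 = barrels of toluene, x3 = barrels of FCC naphtha.
min 138.23x1 + 174.03x2 + 103.93x3 s.t.:
  116.7x1 ≥ 194.7   (oxygenate mass)
  123.1x1 + 123x2 + 90.8x3 ≥ 72.4   (octane-barrels)
  4.17x1 + 5.38x2 + 5.26x3 ≥ 17.78   (energy)
  x1, x2, x3 ≥ 0.
At the optimum only MTBE, FCC naphtha are positive (toluene = 0). The oxygenate mass and energy requirements are met with equality.
That vertex is x1 = 1.668, x3 = 2.058.
Hence cost = 138.23·1.668 + 103.93·2.058 = $444.4556.

$444.46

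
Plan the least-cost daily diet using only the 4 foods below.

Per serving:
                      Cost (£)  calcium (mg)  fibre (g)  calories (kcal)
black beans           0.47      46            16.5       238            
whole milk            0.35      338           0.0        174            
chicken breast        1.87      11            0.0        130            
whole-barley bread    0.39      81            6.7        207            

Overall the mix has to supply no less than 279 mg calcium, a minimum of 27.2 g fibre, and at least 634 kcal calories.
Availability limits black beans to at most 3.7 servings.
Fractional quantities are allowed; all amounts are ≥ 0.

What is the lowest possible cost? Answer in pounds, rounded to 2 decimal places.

Let x1 = servings of black beans, x2 = servings of whole milk, x3 = servings of chicken breast, x4 = servings of whole-barley bread.
Minimize 0.47x1 + 0.35x2 + 1.87x3 + 0.39x4 s.t.:
  46x1 + 338x2 + 11x3 + 81x4 ≥ 279   (calcium)
  16.5x1 + 6.7x4 ≥ 27.2   (fibre)
  238x1 + 174x2 + 130x3 + 207x4 ≥ 634   (calories)
  x1 ≤ 3.7
  x1, x2, x3, x4 ≥ 0.
The optimal basis is {black beans, whole milk, whole-barley bread}; chicken breast drops out. There the calcium, fibre, calories constraints are tight.
Solving gives x1 = 0.9374, x2 = 0.2782, x4 = 1.751.
Cost = 0.47·0.9374 + 0.35·0.2782 + 0.39·1.751 = 1.2208.

£1.22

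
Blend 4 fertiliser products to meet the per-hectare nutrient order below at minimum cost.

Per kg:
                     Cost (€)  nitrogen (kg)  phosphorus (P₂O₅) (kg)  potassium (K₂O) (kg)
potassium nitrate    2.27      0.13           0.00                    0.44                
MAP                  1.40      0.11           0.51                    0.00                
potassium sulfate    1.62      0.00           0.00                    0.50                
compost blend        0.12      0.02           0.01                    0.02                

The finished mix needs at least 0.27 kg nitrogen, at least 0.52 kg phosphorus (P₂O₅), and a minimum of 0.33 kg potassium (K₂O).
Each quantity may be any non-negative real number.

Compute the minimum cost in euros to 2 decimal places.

Treat it as an LP. Let x1 = kg of potassium nitrate, x2 = kg of MAP, x3 = kg of potassium sulfate, x4 = kg of compost blend.
min 2.27x1 + 1.4x2 + 1.62x3 + 0.12x4 with:
  0.13x1 + 0.11x2 + 0.02x4 ≥ 0.27   (nitrogen)
  0.51x2 + 0.01x4 ≥ 0.52   (phosphorus (P₂O₅))
  0.44x1 + 0.5x3 + 0.02x4 ≥ 0.33   (potassium (K₂O))
  x1, x2, x3, x4 ≥ 0.
The cheapest feasible vertex uses only MAP, potassium sulfate, compost blend; potassium nitrate is not used. The nitrogen, phosphorus (P₂O₅), potassium (K₂O) requirements are met with equality.
So MAP = 0.8462 kg, potassium sulfate = 0.3062 kg, compost blend = 8.846 kg.
Objective = 1.4·0.8462 + 1.62·0.3062 + 0.12·8.846 = 2.7422.

€2.74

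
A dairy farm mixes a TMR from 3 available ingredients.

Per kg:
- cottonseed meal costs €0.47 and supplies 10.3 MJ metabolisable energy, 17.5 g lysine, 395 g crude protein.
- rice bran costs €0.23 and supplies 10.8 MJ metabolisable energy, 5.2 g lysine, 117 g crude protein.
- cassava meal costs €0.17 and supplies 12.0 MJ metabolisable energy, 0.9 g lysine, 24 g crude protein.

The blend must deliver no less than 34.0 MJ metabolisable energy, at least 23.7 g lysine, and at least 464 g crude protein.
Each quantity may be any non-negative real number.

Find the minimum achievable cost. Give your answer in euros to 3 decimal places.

€0.871

Treat it as an LP. Let x1 = kg of cottonseed meal, x2 = kg of rice bran, x3 = kg of cassava meal.
min 0.47x1 + 0.23x2 + 0.17x3 with:
  10.3x1 + 10.8x2 + 12x3 ≥ 34   (metabolisable energy)
  17.5x1 + 5.2x2 + 0.9x3 ≥ 23.7   (lysine)
  395x1 + 117x2 + 24x3 ≥ 464   (crude protein)
  x1, x2, x3 ≥ 0.
At the optimum only cottonseed meal, rice bran are positive (cassava meal = 0). There the metabolisable energy and lysine constraints are tight.
Optimal quantities: cottonseed meal = 0.5845 kg, rice bran = 2.591 kg.
Total cost: 0.47·0.5845 + 0.23·2.591 = 0.87065.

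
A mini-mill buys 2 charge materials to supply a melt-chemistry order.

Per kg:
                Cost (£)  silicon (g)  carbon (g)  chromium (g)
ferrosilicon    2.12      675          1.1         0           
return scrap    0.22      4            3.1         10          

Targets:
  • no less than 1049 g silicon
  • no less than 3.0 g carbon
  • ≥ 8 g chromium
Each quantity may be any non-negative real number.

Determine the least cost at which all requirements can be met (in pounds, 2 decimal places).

Treat it as an LP. Let x1 = kg of ferrosilicon, x2 = kg of return scrap.
min 2.12x1 + 0.22x2 with:
  675x1 + 4x2 ≥ 1049   (silicon)
  1.1x1 + 3.1x2 ≥ 3   (carbon)
  10x2 ≥ 8   (chromium)
  x1, x2 ≥ 0.
Both inputs are positive at the optimum. Binding constraints: silicon and chromium.
That vertex is x1 = 1.549, x2 = 0.8.
Objective = 2.12·1.549 + 0.22·0.8 = 3.4599.

£3.46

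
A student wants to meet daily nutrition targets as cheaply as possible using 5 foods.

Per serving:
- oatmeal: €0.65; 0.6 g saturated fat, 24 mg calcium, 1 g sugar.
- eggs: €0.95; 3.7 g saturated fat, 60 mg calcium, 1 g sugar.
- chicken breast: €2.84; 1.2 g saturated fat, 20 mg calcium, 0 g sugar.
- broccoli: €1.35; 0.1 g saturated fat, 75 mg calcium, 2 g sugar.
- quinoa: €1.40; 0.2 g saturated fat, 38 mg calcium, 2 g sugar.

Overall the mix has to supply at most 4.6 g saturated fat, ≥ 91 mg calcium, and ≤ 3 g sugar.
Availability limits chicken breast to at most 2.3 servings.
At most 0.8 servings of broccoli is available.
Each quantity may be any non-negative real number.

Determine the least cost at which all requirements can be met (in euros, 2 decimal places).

Let x1 = servings of oatmeal, x2 = servings of eggs, x3 = servings of chicken breast, x4 = servings of broccoli, x5 = servings of quinoa.
Minimise 0.65x1 + 0.95x2 + 2.84x3 + 1.35x4 + 1.4x5 subject to:
  0.6x1 + 3.7x2 + 1.2x3 + 0.1x4 + 0.2x5 ≤ 4.6   (saturated fat)
  24x1 + 60x2 + 20x3 + 75x4 + 38x5 ≥ 91   (calcium)
  1x1 + 1x2 + 2x4 + 2x5 ≤ 3   (sugar)
  x3 ≤ 2.3
  x4 ≤ 0.8
  x1, x2, x3, x4, x5 ≥ 0.
The minimum-cost mix takes nothing from oatmeal, chicken breast, quinoa — only eggs, broccoli. The saturated fat and calcium requirements are met with equality.
Solving gives x2 = 1.237, x4 = 0.2236.
Hence cost = 0.95·1.237 + 1.35·0.2236 = €1.4770.

€1.48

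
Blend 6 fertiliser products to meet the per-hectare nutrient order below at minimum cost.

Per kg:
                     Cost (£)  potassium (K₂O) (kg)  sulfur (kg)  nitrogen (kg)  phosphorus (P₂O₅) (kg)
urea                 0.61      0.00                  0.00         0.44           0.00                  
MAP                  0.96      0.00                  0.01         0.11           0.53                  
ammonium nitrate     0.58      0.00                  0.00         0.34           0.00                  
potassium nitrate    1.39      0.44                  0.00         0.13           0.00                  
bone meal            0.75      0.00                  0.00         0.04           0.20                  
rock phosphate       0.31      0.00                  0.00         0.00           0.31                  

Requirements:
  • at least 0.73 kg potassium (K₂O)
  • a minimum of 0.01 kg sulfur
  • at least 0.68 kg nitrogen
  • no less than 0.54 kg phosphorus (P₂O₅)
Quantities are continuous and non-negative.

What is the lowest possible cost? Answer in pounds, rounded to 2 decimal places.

Let x1 = kg of urea, x2 = kg of MAP, x3 = kg of ammonium nitrate, x4 = kg of potassium nitrate, x5 = kg of bone meal, x6 = kg of rock phosphate.
min 0.61x1 + 0.96x2 + 0.58x3 + 1.39x4 + 0.75x5 + 0.31x6 subject to:
  0.44x4 ≥ 0.73   (potassium (K₂O))
  0.01x2 ≥ 0.01   (sulfur)
  0.44x1 + 0.11x2 + 0.34x3 + 0.13x4 + 0.04x5 ≥ 0.68   (nitrogen)
  0.53x2 + 0.2x5 + 0.31x6 ≥ 0.54   (phosphorus (P₂O₅))
  x1, x2, x3, x4, x5, x6 ≥ 0.
The minimum-cost mix takes nothing from ammonium nitrate, bone meal — only urea, MAP, potassium nitrate, rock phosphate. The potassium (K₂O), sulfur, nitrogen, phosphorus (P₂O₅) requirements are met with equality.
That vertex is x1 = 0.8053, x2 = 1, x4 = 1.659, x6 = 0.03226.
Hence cost = 0.61·0.8053 + 0.96·1 + 1.39·1.659 + 0.31·0.03226 = £3.7672.

£3.77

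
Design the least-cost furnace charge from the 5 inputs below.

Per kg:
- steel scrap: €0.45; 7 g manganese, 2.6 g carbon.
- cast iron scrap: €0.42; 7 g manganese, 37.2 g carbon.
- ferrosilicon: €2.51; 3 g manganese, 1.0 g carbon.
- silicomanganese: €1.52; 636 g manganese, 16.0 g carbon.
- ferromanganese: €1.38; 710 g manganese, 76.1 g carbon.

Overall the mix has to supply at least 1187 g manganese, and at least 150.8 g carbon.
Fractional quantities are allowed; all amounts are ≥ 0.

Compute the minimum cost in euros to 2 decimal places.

Treat it as an LP. Let x1 = kg of steel scrap, x2 = kg of cast iron scrap, x3 = kg of ferrosilicon, x4 = kg of silicomanganese, x5 = kg of ferromanganese.
min 0.45x1 + 0.42x2 + 2.51x3 + 1.52x4 + 1.38x5 s.t.:
  7x1 + 7x2 + 3x3 + 636x4 + 710x5 ≥ 1187   (manganese)
  2.6x1 + 37.2x2 + 1x3 + 16x4 + 76.1x5 ≥ 150.8   (carbon)
  x1, x2, x3, x4, x5 ≥ 0.
The cheapest feasible vertex uses only cast iron scrap, ferromanganese; steel scrap, ferrosilicon, silicomanganese are not used. There the manganese and carbon constraints are tight.
So cast iron scrap = 0.6467 kg, ferromanganese = 1.665 kg.
Hence cost = 0.42·0.6467 + 1.38·1.665 = €2.5693.

€2.57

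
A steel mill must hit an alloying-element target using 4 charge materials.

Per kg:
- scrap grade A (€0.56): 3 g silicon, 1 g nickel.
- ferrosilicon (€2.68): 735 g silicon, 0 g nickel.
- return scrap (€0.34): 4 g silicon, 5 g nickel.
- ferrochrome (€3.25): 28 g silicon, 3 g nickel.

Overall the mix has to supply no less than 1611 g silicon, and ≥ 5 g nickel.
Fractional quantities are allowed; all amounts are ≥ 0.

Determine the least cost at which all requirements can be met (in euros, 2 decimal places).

€6.20

Let x1 = kg of scrap grade A, x2 = kg of ferrosilicon, x3 = kg of return scrap, x4 = kg of ferrochrome.
Minimize 0.56x1 + 2.68x2 + 0.34x3 + 3.25x4 s.t.:
  3x1 + 735x2 + 4x3 + 28x4 ≥ 1611   (silicon)
  1x1 + 5x3 + 3x4 ≥ 5   (nickel)
  x1, x2, x3, x4 ≥ 0.
The cheapest feasible vertex uses only ferrosilicon, return scrap; scrap grade A, ferrochrome are not used. There the silicon and nickel constraints are tight.
Solving gives x2 = 2.186, x3 = 1.
Hence cost = 2.68·2.186 + 0.34·1 = €6.1985.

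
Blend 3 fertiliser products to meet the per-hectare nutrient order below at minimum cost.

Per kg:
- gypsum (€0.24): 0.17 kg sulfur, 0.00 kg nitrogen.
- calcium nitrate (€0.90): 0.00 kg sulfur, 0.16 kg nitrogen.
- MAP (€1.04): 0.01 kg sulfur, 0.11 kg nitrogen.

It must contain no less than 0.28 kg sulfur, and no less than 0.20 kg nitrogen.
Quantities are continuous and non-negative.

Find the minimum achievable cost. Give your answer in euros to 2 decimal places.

Let x1 = kg of gypsum, x2 = kg of calcium nitrate, x3 = kg of MAP.
min 0.24x1 + 0.9x2 + 1.04x3 subject to:
  0.17x1 + 0.01x3 ≥ 0.28   (sulfur)
  0.16x2 + 0.11x3 ≥ 0.2   (nitrogen)
  x1, x2, x3 ≥ 0.
At the optimum only gypsum, calcium nitrate are positive (MAP = 0). There the sulfur and nitrogen constraints are tight.
So gypsum = 1.647 kg, calcium nitrate = 1.25 kg.
Cost = 0.24·1.647 + 0.9·1.25 = 1.5203.

€1.52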